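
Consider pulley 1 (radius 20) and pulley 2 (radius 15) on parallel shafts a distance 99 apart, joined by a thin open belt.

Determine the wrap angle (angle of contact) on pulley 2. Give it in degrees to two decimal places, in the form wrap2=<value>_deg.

open belt: β = asin((r2−r1)/C) = asin(-5/99) = -2.8950°
wrap1 = π − 2β = 185.7899°
wrap2 = π + 2β = 174.2101°

wrap2=174.21_deg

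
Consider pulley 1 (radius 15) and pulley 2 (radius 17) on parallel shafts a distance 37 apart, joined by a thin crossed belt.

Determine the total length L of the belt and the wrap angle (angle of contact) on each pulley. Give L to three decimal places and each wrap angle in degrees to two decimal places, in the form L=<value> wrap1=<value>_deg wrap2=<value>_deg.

crossed belt: β = asin((r1+r2)/C) = asin(32/37) = 59.8673°
wrap1 = wrap2 = π + 2β = 299.7346°
tangent length = C·cosβ = 18.5742
L = (r1+r2)·wrap + 2·C·cosβ = 32·5.2314 + 2·18.5742 = 204.5517

L=204.552 wrap1=299.73_deg wrap2=299.73_deg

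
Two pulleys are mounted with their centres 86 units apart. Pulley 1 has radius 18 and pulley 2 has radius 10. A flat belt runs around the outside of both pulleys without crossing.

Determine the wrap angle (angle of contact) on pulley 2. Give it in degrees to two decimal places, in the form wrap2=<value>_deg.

wrap2=169.32_deg

open belt: β = asin((r2−r1)/C) = asin(-8/86) = -5.3376°
wrap1 = π − 2β = 190.6751°
wrap2 = π + 2β = 169.3249°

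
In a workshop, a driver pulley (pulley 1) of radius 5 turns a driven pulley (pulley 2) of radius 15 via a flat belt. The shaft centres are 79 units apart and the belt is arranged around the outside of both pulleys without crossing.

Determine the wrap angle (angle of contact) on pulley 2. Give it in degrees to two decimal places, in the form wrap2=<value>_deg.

open belt: β = asin((r2−r1)/C) = asin(10/79) = 7.2721°
wrap1 = π − 2β = 165.4557°
wrap2 = π + 2β = 194.5443°

wrap2=194.54_deg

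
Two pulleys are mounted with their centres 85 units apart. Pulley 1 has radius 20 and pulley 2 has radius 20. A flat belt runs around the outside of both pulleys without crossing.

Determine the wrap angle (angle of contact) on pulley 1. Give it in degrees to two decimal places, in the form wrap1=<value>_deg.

wrap1=180.00_deg

open belt: β = asin((r2−r1)/C) = asin(0/85) = 0.0000°
wrap1 = π − 2β = 180.0000°
wrap2 = π + 2β = 180.0000°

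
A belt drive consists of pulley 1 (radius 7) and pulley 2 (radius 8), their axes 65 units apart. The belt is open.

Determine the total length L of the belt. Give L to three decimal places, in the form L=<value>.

open belt: β = asin((r2−r1)/C) = asin(1/65) = 0.8815°
wrap1 = π − 2β = 178.2370°
wrap2 = π + 2β = 181.7630°
tangent length = C·cosβ = 64.9923
L = r1·wrap1 + r2·wrap2 + 2·C·cosβ = 7·3.1108 + 8·3.1724 + 2·64.9923 = 177.1393

L=177.139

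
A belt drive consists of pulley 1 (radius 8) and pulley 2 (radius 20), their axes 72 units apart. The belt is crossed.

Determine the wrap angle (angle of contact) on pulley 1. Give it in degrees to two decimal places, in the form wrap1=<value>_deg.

crossed belt: β = asin((r1+r2)/C) = asin(28/72) = 22.8854°
wrap1 = wrap2 = π + 2β = 225.7708°

wrap1=225.77_deg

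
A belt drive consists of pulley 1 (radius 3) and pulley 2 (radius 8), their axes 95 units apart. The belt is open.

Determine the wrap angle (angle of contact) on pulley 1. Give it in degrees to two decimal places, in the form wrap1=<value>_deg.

wrap1=173.97_deg

open belt: β = asin((r2−r1)/C) = asin(5/95) = 3.0170°
wrap1 = π − 2β = 173.9661°
wrap2 = π + 2β = 186.0339°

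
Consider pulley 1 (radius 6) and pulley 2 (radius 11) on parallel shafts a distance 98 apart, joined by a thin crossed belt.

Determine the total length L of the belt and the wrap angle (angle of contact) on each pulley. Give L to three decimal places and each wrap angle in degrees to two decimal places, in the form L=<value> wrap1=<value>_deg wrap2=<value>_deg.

L=252.364 wrap1=199.98_deg wrap2=199.98_deg

crossed belt: β = asin((r1+r2)/C) = asin(17/98) = 9.9896°
wrap1 = wrap2 = π + 2β = 199.9792°
tangent length = C·cosβ = 96.5142
L = (r1+r2)·wrap + 2·C·cosβ = 17·3.4903 + 2·96.5142 = 252.3635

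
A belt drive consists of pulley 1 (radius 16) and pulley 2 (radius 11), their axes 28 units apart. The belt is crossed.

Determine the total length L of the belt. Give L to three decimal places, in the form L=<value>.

L=170.003

crossed belt: β = asin((r1+r2)/C) = asin(27/28) = 74.6411°
wrap1 = wrap2 = π + 2β = 329.2822°
tangent length = C·cosβ = 7.4162
L = (r1+r2)·wrap + 2·C·cosβ = 27·5.7471 + 2·7.4162 = 170.0030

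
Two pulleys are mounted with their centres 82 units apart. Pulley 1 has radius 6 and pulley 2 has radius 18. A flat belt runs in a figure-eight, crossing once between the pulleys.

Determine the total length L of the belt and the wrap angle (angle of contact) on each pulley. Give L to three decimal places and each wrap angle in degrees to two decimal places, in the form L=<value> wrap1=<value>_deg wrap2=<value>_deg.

L=246.474 wrap1=214.04_deg wrap2=214.04_deg

crossed belt: β = asin((r1+r2)/C) = asin(24/82) = 17.0186°
wrap1 = wrap2 = π + 2β = 214.0373°
tangent length = C·cosβ = 78.4092
L = (r1+r2)·wrap + 2·C·cosβ = 24·3.7357 + 2·78.4092 = 246.4741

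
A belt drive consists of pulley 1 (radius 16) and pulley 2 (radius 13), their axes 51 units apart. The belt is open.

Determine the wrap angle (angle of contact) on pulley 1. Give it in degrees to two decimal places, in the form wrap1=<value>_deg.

wrap1=186.74_deg

open belt: β = asin((r2−r1)/C) = asin(-3/51) = -3.3723°
wrap1 = π − 2β = 186.7446°
wrap2 = π + 2β = 173.2554°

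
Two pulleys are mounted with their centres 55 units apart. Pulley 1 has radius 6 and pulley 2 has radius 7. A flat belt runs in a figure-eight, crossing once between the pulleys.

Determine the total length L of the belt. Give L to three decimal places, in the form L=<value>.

crossed belt: β = asin((r1+r2)/C) = asin(13/55) = 13.6720°
wrap1 = wrap2 = π + 2β = 207.3440°
tangent length = C·cosβ = 53.4416
L = (r1+r2)·wrap + 2·C·cosβ = 13·3.6188 + 2·53.4416 = 153.9280

L=153.928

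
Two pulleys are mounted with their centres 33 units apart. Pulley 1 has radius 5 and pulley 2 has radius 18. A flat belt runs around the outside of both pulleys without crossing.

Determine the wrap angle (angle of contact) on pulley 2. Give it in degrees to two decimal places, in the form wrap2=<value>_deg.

wrap2=226.40_deg

open belt: β = asin((r2−r1)/C) = asin(13/33) = 23.1998°
wrap1 = π − 2β = 133.6003°
wrap2 = π + 2β = 226.3997°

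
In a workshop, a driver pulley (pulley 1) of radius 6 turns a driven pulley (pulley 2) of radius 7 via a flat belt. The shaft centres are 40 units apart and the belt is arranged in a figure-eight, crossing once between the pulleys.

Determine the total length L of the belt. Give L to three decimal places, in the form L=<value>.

L=125.104

crossed belt: β = asin((r1+r2)/C) = asin(13/40) = 18.9656°
wrap1 = wrap2 = π + 2β = 217.9311°
tangent length = C·cosβ = 37.8286
L = (r1+r2)·wrap + 2·C·cosβ = 13·3.8036 + 2·37.8286 = 125.1041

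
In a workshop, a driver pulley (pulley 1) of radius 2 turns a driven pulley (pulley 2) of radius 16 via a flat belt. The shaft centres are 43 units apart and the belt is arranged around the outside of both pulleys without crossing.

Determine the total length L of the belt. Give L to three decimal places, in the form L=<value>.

open belt: β = asin((r2−r1)/C) = asin(14/43) = 19.0008°
wrap1 = π − 2β = 141.9984°
wrap2 = π + 2β = 218.0016°
tangent length = C·cosβ = 40.6571
L = r1·wrap1 + r2·wrap2 + 2·C·cosβ = 2·2.4783 + 16·3.8048 + 2·40.6571 = 147.1484

L=147.148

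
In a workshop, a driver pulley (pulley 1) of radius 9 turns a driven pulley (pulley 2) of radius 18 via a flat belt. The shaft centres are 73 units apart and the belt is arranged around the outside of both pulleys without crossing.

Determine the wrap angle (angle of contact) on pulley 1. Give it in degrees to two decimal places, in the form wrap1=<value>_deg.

open belt: β = asin((r2−r1)/C) = asin(9/73) = 7.0819°
wrap1 = π − 2β = 165.8362°
wrap2 = π + 2β = 194.1638°

wrap1=165.84_deg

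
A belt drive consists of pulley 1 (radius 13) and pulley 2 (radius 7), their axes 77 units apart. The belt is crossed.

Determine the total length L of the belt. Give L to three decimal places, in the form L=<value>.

crossed belt: β = asin((r1+r2)/C) = asin(20/77) = 15.0547°
wrap1 = wrap2 = π + 2β = 210.1093°
tangent length = C·cosβ = 74.3572
L = (r1+r2)·wrap + 2·C·cosβ = 20·3.6671 + 2·74.3572 = 222.0565

L=222.056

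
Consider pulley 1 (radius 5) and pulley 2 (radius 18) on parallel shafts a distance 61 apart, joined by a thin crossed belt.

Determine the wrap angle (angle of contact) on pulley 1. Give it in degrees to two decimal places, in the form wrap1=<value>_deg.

wrap1=224.30_deg

crossed belt: β = asin((r1+r2)/C) = asin(23/61) = 22.1510°
wrap1 = wrap2 = π + 2β = 224.3020°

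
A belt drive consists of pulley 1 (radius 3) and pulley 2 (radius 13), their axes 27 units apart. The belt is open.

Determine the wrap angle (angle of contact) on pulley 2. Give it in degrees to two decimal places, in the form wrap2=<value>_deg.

open belt: β = asin((r2−r1)/C) = asin(10/27) = 21.7385°
wrap1 = π − 2β = 136.5231°
wrap2 = π + 2β = 223.4769°

wrap2=223.48_deg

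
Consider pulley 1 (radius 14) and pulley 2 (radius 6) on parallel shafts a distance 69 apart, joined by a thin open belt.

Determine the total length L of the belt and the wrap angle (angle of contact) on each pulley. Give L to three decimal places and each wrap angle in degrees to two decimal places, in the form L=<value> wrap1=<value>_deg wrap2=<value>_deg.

L=201.760 wrap1=193.32_deg wrap2=166.68_deg

open belt: β = asin((r2−r1)/C) = asin(-8/69) = -6.6580°
wrap1 = π − 2β = 193.3159°
wrap2 = π + 2β = 166.6841°
tangent length = C·cosβ = 68.5347
L = r1·wrap1 + r2·wrap2 + 2·C·cosβ = 14·3.3740 + 6·2.9092 + 2·68.5347 = 201.7604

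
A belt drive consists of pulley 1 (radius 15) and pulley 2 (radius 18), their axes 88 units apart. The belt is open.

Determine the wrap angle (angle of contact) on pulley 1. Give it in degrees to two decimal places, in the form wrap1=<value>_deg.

open belt: β = asin((r2−r1)/C) = asin(3/88) = 1.9536°
wrap1 = π − 2β = 176.0927°
wrap2 = π + 2β = 183.9073°

wrap1=176.09_deg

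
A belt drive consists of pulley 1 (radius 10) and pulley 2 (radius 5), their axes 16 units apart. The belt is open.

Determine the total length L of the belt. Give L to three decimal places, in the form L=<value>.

open belt: β = asin((r2−r1)/C) = asin(-5/16) = -18.2100°
wrap1 = π − 2β = 216.4199°
wrap2 = π + 2β = 143.5801°
tangent length = C·cosβ = 15.1987
L = r1·wrap1 + r2·wrap2 + 2·C·cosβ = 10·3.7772 + 5·2.5059 + 2·15.1987 = 80.6995

L=80.699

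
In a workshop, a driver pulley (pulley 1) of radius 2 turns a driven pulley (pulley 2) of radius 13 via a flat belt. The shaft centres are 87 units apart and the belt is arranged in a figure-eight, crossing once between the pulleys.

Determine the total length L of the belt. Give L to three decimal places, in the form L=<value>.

L=223.717

crossed belt: β = asin((r1+r2)/C) = asin(15/87) = 9.9282°
wrap1 = wrap2 = π + 2β = 199.8564°
tangent length = C·cosβ = 85.6971
L = (r1+r2)·wrap + 2·C·cosβ = 15·3.4882 + 2·85.6971 = 223.7166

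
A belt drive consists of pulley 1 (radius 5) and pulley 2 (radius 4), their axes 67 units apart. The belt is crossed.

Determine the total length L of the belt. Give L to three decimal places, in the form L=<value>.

L=163.485

crossed belt: β = asin((r1+r2)/C) = asin(9/67) = 7.7198°
wrap1 = wrap2 = π + 2β = 195.4396°
tangent length = C·cosβ = 66.3928
L = (r1+r2)·wrap + 2·C·cosβ = 9·3.4111 + 2·66.3928 = 163.4851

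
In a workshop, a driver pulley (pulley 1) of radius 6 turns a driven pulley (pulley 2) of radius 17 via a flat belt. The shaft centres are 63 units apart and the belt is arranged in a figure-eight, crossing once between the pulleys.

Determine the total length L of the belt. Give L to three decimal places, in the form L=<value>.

crossed belt: β = asin((r1+r2)/C) = asin(23/63) = 21.4125°
wrap1 = wrap2 = π + 2β = 222.8249°
tangent length = C·cosβ = 58.6515
L = (r1+r2)·wrap + 2·C·cosβ = 23·3.8890 + 2·58.6515 = 206.7507

L=206.751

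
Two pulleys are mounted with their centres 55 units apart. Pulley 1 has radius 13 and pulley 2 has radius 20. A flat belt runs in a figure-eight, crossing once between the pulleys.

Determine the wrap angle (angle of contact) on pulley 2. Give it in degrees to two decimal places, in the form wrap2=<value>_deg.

wrap2=253.74_deg

crossed belt: β = asin((r1+r2)/C) = asin(33/55) = 36.8699°
wrap1 = wrap2 = π + 2β = 253.7398°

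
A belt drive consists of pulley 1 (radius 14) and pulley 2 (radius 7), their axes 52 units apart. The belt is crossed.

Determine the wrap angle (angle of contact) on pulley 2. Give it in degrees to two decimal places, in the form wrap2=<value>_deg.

wrap2=227.64_deg

crossed belt: β = asin((r1+r2)/C) = asin(21/52) = 23.8188°
wrap1 = wrap2 = π + 2β = 227.6377°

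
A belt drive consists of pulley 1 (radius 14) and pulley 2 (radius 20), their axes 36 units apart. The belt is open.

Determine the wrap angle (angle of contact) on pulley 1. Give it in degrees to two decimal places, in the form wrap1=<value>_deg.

wrap1=160.81_deg

open belt: β = asin((r2−r1)/C) = asin(6/36) = 9.5941°
wrap1 = π − 2β = 160.8119°
wrap2 = π + 2β = 199.1881°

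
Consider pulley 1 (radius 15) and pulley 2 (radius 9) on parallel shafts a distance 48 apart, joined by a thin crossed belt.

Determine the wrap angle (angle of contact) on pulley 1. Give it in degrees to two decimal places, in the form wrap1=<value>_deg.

wrap1=240.00_deg

crossed belt: β = asin((r1+r2)/C) = asin(24/48) = 30.0000°
wrap1 = wrap2 = π + 2β = 240.0000°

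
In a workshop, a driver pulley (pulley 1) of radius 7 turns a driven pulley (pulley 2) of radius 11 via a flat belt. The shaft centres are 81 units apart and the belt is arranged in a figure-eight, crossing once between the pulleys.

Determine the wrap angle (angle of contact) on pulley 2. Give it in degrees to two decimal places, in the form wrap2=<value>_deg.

wrap2=205.68_deg

crossed belt: β = asin((r1+r2)/C) = asin(18/81) = 12.8396°
wrap1 = wrap2 = π + 2β = 205.6792°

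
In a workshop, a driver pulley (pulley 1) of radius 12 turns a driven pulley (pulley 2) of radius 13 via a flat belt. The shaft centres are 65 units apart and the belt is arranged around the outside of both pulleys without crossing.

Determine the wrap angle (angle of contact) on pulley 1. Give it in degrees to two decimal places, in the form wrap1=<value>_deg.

wrap1=178.24_deg

open belt: β = asin((r2−r1)/C) = asin(1/65) = 0.8815°
wrap1 = π − 2β = 178.2370°
wrap2 = π + 2β = 181.7630°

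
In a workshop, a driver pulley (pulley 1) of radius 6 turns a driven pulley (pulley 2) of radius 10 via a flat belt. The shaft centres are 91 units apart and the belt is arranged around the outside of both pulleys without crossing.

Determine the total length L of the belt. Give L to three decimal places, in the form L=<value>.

open belt: β = asin((r2−r1)/C) = asin(4/91) = 2.5193°
wrap1 = π − 2β = 174.9614°
wrap2 = π + 2β = 185.0386°
tangent length = C·cosβ = 90.9120
L = r1·wrap1 + r2·wrap2 + 2·C·cosβ = 6·3.0537 + 10·3.2295 + 2·90.9120 = 232.4413

L=232.441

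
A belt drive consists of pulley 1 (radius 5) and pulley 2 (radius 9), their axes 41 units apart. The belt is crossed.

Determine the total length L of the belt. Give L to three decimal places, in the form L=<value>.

crossed belt: β = asin((r1+r2)/C) = asin(14/41) = 19.9661°
wrap1 = wrap2 = π + 2β = 219.9321°
tangent length = C·cosβ = 38.5357
L = (r1+r2)·wrap + 2·C·cosβ = 14·3.8385 + 2·38.5357 = 130.8109

L=130.811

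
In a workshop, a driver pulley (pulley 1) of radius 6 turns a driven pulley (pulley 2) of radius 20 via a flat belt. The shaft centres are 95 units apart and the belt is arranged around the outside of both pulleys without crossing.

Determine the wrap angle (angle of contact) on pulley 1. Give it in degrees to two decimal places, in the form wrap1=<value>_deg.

open belt: β = asin((r2−r1)/C) = asin(14/95) = 8.4745°
wrap1 = π − 2β = 163.0511°
wrap2 = π + 2β = 196.9489°

wrap1=163.05_deg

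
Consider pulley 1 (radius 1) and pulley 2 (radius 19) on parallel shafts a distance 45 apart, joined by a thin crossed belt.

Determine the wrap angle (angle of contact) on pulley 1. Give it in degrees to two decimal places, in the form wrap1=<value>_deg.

crossed belt: β = asin((r1+r2)/C) = asin(20/45) = 26.3878°
wrap1 = wrap2 = π + 2β = 232.7756°

wrap1=232.78_deg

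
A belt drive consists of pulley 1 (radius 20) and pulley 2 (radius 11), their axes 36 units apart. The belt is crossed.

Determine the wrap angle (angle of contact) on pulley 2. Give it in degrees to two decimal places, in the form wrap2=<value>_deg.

wrap2=298.88_deg

crossed belt: β = asin((r1+r2)/C) = asin(31/36) = 59.4416°
wrap1 = wrap2 = π + 2β = 298.8831°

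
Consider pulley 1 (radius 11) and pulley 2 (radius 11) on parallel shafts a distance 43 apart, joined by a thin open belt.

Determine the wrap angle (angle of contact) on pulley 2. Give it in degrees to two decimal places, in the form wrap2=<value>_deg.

wrap2=180.00_deg

open belt: β = asin((r2−r1)/C) = asin(0/43) = 0.0000°
wrap1 = π − 2β = 180.0000°
wrap2 = π + 2β = 180.0000°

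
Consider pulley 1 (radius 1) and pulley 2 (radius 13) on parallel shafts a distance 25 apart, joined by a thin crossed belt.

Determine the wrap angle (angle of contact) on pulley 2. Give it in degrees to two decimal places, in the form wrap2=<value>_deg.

crossed belt: β = asin((r1+r2)/C) = asin(14/25) = 34.0558°
wrap1 = wrap2 = π + 2β = 248.1116°

wrap2=248.11_deg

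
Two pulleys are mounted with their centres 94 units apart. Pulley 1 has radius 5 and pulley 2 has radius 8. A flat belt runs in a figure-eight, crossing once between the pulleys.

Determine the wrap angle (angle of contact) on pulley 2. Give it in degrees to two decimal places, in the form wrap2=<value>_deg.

crossed belt: β = asin((r1+r2)/C) = asin(13/94) = 7.9494°
wrap1 = wrap2 = π + 2β = 195.8987°

wrap2=195.90_deg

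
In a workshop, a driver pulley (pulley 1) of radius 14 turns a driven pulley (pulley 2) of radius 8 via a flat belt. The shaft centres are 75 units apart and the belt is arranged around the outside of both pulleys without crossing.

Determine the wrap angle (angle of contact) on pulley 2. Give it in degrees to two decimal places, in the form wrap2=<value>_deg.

open belt: β = asin((r2−r1)/C) = asin(-6/75) = -4.5886°
wrap1 = π − 2β = 189.1771°
wrap2 = π + 2β = 170.8229°

wrap2=170.82_deg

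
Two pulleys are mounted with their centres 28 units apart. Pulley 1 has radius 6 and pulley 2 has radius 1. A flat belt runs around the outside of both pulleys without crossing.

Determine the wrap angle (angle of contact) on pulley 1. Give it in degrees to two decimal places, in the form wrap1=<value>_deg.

wrap1=200.57_deg

open belt: β = asin((r2−r1)/C) = asin(-5/28) = -10.2866°
wrap1 = π − 2β = 200.5731°
wrap2 = π + 2β = 159.4269°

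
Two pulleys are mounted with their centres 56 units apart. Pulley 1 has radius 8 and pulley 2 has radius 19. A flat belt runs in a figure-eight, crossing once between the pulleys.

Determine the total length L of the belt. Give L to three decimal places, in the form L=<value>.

crossed belt: β = asin((r1+r2)/C) = asin(27/56) = 28.8254°
wrap1 = wrap2 = π + 2β = 237.6509°
tangent length = C·cosβ = 49.0612
L = (r1+r2)·wrap + 2·C·cosβ = 27·4.1478 + 2·49.0612 = 210.1127

L=210.113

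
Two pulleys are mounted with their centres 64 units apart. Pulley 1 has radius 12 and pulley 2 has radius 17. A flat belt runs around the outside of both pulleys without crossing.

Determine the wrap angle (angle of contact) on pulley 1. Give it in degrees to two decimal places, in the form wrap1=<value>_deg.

open belt: β = asin((r2−r1)/C) = asin(5/64) = 4.4808°
wrap1 = π − 2β = 171.0384°
wrap2 = π + 2β = 188.9616°

wrap1=171.04_deg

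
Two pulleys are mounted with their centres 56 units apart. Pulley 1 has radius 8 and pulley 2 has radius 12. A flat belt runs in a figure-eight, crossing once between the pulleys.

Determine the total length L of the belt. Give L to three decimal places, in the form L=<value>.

crossed belt: β = asin((r1+r2)/C) = asin(20/56) = 20.9248°
wrap1 = wrap2 = π + 2β = 221.8497°
tangent length = C·cosβ = 52.3068
L = (r1+r2)·wrap + 2·C·cosβ = 20·3.8720 + 2·52.3068 = 182.0537

L=182.054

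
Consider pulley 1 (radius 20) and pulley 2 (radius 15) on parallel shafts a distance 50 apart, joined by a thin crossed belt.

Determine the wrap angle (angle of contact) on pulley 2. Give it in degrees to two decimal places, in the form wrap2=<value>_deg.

crossed belt: β = asin((r1+r2)/C) = asin(35/50) = 44.4270°
wrap1 = wrap2 = π + 2β = 268.8540°

wrap2=268.85_deg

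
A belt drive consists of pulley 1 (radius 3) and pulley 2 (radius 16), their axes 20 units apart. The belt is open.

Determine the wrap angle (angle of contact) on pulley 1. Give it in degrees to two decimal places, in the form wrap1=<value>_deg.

open belt: β = asin((r2−r1)/C) = asin(13/20) = 40.5416°
wrap1 = π − 2β = 98.9168°
wrap2 = π + 2β = 261.0832°

wrap1=98.92_deg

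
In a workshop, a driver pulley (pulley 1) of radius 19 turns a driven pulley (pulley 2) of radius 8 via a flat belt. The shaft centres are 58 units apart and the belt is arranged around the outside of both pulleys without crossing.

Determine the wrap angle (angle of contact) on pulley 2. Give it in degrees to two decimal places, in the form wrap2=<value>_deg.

open belt: β = asin((r2−r1)/C) = asin(-11/58) = -10.9327°
wrap1 = π − 2β = 201.8653°
wrap2 = π + 2β = 158.1347°

wrap2=158.13_deg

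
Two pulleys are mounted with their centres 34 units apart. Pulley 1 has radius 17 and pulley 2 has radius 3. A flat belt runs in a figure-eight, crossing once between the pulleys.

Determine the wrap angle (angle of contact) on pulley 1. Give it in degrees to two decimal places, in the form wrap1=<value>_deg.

wrap1=252.06_deg

crossed belt: β = asin((r1+r2)/C) = asin(20/34) = 36.0319°
wrap1 = wrap2 = π + 2β = 252.0638°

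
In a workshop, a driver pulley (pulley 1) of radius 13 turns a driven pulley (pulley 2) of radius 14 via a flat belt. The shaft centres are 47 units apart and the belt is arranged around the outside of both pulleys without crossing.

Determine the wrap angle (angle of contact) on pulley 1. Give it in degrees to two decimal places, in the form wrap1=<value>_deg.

open belt: β = asin((r2−r1)/C) = asin(1/47) = 1.2192°
wrap1 = π − 2β = 177.5617°
wrap2 = π + 2β = 182.4383°

wrap1=177.56_deg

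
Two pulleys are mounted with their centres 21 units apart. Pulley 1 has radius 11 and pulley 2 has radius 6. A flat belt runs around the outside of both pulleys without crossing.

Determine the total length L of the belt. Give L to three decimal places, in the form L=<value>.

L=96.603

open belt: β = asin((r2−r1)/C) = asin(-5/21) = -13.7741°
wrap1 = π − 2β = 207.5483°
wrap2 = π + 2β = 152.4517°
tangent length = C·cosβ = 20.3961
L = r1·wrap1 + r2·wrap2 + 2·C·cosβ = 11·3.6224 + 6·2.6608 + 2·20.3961 = 96.6033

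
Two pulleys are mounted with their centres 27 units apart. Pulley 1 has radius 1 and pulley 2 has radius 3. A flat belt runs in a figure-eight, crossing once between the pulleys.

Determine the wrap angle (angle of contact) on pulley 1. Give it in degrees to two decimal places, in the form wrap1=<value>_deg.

wrap1=197.04_deg

crossed belt: β = asin((r1+r2)/C) = asin(4/27) = 8.5196°
wrap1 = wrap2 = π + 2β = 197.0392°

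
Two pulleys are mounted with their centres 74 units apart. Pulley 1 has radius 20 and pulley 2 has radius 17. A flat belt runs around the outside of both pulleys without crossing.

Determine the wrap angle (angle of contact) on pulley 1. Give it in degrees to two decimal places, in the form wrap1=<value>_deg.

wrap1=184.65_deg

open belt: β = asin((r2−r1)/C) = asin(-3/74) = -2.3234°
wrap1 = π − 2β = 184.6469°
wrap2 = π + 2β = 175.3531°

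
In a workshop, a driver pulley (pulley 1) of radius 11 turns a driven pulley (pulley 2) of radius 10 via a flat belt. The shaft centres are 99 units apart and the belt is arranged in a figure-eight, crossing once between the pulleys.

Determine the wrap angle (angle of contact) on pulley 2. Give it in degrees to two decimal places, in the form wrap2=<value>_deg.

wrap2=204.49_deg

crossed belt: β = asin((r1+r2)/C) = asin(21/99) = 12.2467°
wrap1 = wrap2 = π + 2β = 204.4934°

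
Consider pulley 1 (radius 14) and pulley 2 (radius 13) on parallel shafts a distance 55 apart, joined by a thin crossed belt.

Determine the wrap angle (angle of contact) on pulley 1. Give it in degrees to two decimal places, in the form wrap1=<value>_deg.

wrap1=238.80_deg

crossed belt: β = asin((r1+r2)/C) = asin(27/55) = 29.4004°
wrap1 = wrap2 = π + 2β = 238.8007°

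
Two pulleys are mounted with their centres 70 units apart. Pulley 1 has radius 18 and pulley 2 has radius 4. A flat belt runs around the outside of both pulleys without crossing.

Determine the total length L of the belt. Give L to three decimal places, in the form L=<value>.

L=211.924

open belt: β = asin((r2−r1)/C) = asin(-14/70) = -11.5370°
wrap1 = π − 2β = 203.0739°
wrap2 = π + 2β = 156.9261°
tangent length = C·cosβ = 68.5857
L = r1·wrap1 + r2·wrap2 + 2·C·cosβ = 18·3.5443 + 4·2.7389 + 2·68.5857 = 211.9245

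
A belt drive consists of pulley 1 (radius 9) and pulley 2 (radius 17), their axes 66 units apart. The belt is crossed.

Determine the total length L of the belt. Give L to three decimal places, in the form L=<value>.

crossed belt: β = asin((r1+r2)/C) = asin(26/66) = 23.1998°
wrap1 = wrap2 = π + 2β = 226.3997°
tangent length = C·cosβ = 60.6630
L = (r1+r2)·wrap + 2·C·cosβ = 26·3.9514 + 2·60.6630 = 224.0629

L=224.063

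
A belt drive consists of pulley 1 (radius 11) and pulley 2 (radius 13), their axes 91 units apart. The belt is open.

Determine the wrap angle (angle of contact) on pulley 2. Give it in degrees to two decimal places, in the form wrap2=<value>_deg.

open belt: β = asin((r2−r1)/C) = asin(2/91) = 1.2593°
wrap1 = π − 2β = 177.4813°
wrap2 = π + 2β = 182.5187°

wrap2=182.52_deg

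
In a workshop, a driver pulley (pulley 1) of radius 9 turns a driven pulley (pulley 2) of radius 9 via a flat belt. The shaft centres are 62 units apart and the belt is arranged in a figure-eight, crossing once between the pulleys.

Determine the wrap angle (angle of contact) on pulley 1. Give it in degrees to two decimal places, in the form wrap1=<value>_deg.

crossed belt: β = asin((r1+r2)/C) = asin(18/62) = 16.8773°
wrap1 = wrap2 = π + 2β = 213.7545°

wrap1=213.75_deg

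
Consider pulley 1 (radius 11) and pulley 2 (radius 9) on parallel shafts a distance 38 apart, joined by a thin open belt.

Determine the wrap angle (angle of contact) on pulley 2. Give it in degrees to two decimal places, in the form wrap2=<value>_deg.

wrap2=173.97_deg

open belt: β = asin((r2−r1)/C) = asin(-2/38) = -3.0170°
wrap1 = π − 2β = 186.0339°
wrap2 = π + 2β = 173.9661°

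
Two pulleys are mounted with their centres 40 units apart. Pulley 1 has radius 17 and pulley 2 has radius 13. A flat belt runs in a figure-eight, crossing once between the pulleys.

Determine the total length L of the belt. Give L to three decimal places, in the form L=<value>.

crossed belt: β = asin((r1+r2)/C) = asin(30/40) = 48.5904°
wrap1 = wrap2 = π + 2β = 277.1808°
tangent length = C·cosβ = 26.4575
L = (r1+r2)·wrap + 2·C·cosβ = 30·4.8377 + 2·26.4575 = 198.0465

L=198.047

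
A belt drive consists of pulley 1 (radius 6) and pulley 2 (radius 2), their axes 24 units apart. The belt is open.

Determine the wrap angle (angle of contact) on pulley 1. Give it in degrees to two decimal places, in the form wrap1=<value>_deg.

wrap1=199.19_deg

open belt: β = asin((r2−r1)/C) = asin(-4/24) = -9.5941°
wrap1 = π − 2β = 199.1881°
wrap2 = π + 2β = 160.8119°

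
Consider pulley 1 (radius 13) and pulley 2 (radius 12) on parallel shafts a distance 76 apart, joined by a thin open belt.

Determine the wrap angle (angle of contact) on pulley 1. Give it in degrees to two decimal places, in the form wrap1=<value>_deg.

open belt: β = asin((r2−r1)/C) = asin(-1/76) = -0.7539°
wrap1 = π − 2β = 181.5078°
wrap2 = π + 2β = 178.4922°

wrap1=181.51_deg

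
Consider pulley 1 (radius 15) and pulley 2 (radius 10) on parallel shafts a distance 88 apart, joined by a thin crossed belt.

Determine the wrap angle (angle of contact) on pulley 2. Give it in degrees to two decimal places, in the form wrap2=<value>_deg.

crossed belt: β = asin((r1+r2)/C) = asin(25/88) = 16.5045°
wrap1 = wrap2 = π + 2β = 213.0090°

wrap2=213.01_deg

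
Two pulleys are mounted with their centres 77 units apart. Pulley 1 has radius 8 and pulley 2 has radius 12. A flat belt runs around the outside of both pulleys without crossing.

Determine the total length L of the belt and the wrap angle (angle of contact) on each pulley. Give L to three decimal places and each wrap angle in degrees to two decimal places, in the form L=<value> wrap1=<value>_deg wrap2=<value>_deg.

L=217.040 wrap1=174.04_deg wrap2=185.96_deg

open belt: β = asin((r2−r1)/C) = asin(4/77) = 2.9777°
wrap1 = π − 2β = 174.0445°
wrap2 = π + 2β = 185.9555°
tangent length = C·cosβ = 76.8960
L = r1·wrap1 + r2·wrap2 + 2·C·cosβ = 8·3.0376 + 12·3.2455 + 2·76.8960 = 217.0397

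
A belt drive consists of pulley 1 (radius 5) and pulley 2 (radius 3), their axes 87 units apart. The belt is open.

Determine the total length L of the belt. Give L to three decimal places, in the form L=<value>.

L=199.179

open belt: β = asin((r2−r1)/C) = asin(-2/87) = -1.3173°
wrap1 = π − 2β = 182.6345°
wrap2 = π + 2β = 177.3655°
tangent length = C·cosβ = 86.9770
L = r1·wrap1 + r2·wrap2 + 2·C·cosβ = 5·3.1876 + 3·3.0956 + 2·86.9770 = 199.1787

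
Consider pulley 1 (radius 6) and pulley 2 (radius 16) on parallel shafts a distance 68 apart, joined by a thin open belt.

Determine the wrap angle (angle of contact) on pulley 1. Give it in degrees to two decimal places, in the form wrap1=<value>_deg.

open belt: β = asin((r2−r1)/C) = asin(10/68) = 8.4565°
wrap1 = π − 2β = 163.0870°
wrap2 = π + 2β = 196.9130°

wrap1=163.09_deg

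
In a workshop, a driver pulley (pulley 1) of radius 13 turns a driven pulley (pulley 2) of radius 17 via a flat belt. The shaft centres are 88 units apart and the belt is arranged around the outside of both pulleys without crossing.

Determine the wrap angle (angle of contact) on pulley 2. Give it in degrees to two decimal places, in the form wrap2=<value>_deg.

wrap2=185.21_deg

open belt: β = asin((r2−r1)/C) = asin(4/88) = 2.6053°
wrap1 = π − 2β = 174.7895°
wrap2 = π + 2β = 185.2105°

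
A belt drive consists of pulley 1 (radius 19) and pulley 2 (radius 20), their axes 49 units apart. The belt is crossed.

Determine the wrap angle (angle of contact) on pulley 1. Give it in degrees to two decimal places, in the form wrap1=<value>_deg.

wrap1=285.48_deg

crossed belt: β = asin((r1+r2)/C) = asin(39/49) = 52.7421°
wrap1 = wrap2 = π + 2β = 285.4842°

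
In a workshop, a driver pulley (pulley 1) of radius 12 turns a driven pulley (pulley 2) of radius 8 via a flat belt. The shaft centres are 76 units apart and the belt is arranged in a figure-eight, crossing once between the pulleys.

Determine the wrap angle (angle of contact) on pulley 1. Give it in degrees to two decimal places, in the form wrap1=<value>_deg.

wrap1=210.52_deg

crossed belt: β = asin((r1+r2)/C) = asin(20/76) = 15.2575°
wrap1 = wrap2 = π + 2β = 210.5150°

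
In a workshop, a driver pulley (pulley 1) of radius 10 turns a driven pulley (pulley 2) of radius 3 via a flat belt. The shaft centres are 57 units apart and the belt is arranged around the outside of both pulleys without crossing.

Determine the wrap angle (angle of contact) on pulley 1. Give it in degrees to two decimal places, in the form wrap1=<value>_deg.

open belt: β = asin((r2−r1)/C) = asin(-7/57) = -7.0541°
wrap1 = π − 2β = 194.1083°
wrap2 = π + 2β = 165.8917°

wrap1=194.11_deg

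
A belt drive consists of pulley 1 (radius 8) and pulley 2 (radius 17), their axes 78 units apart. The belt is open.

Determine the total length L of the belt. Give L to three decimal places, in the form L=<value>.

open belt: β = asin((r2−r1)/C) = asin(9/78) = 6.6258°
wrap1 = π − 2β = 166.7484°
wrap2 = π + 2β = 193.2516°
tangent length = C·cosβ = 77.4790
L = r1·wrap1 + r2·wrap2 + 2·C·cosβ = 8·2.9103 + 17·3.3729 + 2·77.4790 = 235.5794

L=235.579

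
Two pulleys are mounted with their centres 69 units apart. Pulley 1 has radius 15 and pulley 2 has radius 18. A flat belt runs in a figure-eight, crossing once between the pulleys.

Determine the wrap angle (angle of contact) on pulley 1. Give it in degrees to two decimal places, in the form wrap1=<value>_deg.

crossed belt: β = asin((r1+r2)/C) = asin(33/69) = 28.5719°
wrap1 = wrap2 = π + 2β = 237.1438°

wrap1=237.14_deg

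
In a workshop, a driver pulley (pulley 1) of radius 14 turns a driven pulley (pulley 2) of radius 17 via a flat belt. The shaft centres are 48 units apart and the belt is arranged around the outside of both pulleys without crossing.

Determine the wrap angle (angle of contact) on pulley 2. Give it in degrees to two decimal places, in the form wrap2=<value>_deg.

open belt: β = asin((r2−r1)/C) = asin(3/48) = 3.5833°
wrap1 = π − 2β = 172.8334°
wrap2 = π + 2β = 187.1666°

wrap2=187.17_deg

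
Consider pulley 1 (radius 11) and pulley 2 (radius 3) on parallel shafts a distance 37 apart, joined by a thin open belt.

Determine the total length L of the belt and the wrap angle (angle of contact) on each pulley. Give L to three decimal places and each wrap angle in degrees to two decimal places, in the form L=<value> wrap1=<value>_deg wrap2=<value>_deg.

L=119.719 wrap1=204.97_deg wrap2=155.03_deg

open belt: β = asin((r2−r1)/C) = asin(-8/37) = -12.4869°
wrap1 = π − 2β = 204.9738°
wrap2 = π + 2β = 155.0262°
tangent length = C·cosβ = 36.1248
L = r1·wrap1 + r2·wrap2 + 2·C·cosβ = 11·3.5775 + 3·2.7057 + 2·36.1248 = 119.7189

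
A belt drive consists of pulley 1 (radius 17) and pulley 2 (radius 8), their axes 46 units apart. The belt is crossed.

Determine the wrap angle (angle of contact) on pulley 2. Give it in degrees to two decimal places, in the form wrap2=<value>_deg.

wrap2=245.84_deg

crossed belt: β = asin((r1+r2)/C) = asin(25/46) = 32.9207°
wrap1 = wrap2 = π + 2β = 245.8415°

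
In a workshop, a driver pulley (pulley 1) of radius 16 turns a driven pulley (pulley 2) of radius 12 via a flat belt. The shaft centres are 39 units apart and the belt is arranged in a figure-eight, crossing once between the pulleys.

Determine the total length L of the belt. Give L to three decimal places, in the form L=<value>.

crossed belt: β = asin((r1+r2)/C) = asin(28/39) = 45.8854°
wrap1 = wrap2 = π + 2β = 271.7708°
tangent length = C·cosβ = 27.1477
L = (r1+r2)·wrap + 2·C·cosβ = 28·4.7433 + 2·27.1477 = 187.1077

L=187.108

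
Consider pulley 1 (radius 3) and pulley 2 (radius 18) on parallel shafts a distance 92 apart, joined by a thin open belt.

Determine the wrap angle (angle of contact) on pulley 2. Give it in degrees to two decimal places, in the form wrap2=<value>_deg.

wrap2=198.77_deg

open belt: β = asin((r2−r1)/C) = asin(15/92) = 9.3836°
wrap1 = π − 2β = 161.2328°
wrap2 = π + 2β = 198.7672°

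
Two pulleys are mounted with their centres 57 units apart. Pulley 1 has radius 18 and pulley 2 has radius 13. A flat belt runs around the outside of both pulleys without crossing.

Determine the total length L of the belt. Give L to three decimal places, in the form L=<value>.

L=211.828

open belt: β = asin((r2−r1)/C) = asin(-5/57) = -5.0324°
wrap1 = π − 2β = 190.0648°
wrap2 = π + 2β = 169.9352°
tangent length = C·cosβ = 56.7803
L = r1·wrap1 + r2·wrap2 + 2·C·cosβ = 18·3.3173 + 13·2.9659 + 2·56.7803 = 211.8283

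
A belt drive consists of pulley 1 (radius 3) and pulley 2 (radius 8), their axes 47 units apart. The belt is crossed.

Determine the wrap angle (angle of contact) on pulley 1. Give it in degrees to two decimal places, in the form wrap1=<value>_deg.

wrap1=207.07_deg

crossed belt: β = asin((r1+r2)/C) = asin(11/47) = 13.5352°
wrap1 = wrap2 = π + 2β = 207.0704°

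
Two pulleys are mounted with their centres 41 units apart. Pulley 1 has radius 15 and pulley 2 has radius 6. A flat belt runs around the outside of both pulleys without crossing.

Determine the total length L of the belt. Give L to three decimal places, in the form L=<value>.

open belt: β = asin((r2−r1)/C) = asin(-9/41) = -12.6804°
wrap1 = π − 2β = 205.3608°
wrap2 = π + 2β = 154.6392°
tangent length = C·cosβ = 40.0000
L = r1·wrap1 + r2·wrap2 + 2·C·cosβ = 15·3.5842 + 6·2.6990 + 2·40.0000 = 149.9571

L=149.957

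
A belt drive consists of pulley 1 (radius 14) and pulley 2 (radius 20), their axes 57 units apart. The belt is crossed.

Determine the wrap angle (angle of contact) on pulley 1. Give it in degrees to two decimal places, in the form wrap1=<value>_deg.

crossed belt: β = asin((r1+r2)/C) = asin(34/57) = 36.6190°
wrap1 = wrap2 = π + 2β = 253.2380°

wrap1=253.24_deg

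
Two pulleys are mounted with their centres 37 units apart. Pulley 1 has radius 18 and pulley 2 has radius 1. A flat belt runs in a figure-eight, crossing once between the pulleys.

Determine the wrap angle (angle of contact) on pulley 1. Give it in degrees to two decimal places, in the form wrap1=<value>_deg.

wrap1=241.80_deg

crossed belt: β = asin((r1+r2)/C) = asin(19/37) = 30.8981°
wrap1 = wrap2 = π + 2β = 241.7963°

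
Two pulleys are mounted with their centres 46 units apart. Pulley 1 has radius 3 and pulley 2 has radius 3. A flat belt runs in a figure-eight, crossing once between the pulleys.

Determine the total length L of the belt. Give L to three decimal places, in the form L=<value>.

crossed belt: β = asin((r1+r2)/C) = asin(6/46) = 7.4947°
wrap1 = wrap2 = π + 2β = 194.9894°
tangent length = C·cosβ = 45.6070
L = (r1+r2)·wrap + 2·C·cosβ = 6·3.4032 + 2·45.6070 = 111.6333

L=111.633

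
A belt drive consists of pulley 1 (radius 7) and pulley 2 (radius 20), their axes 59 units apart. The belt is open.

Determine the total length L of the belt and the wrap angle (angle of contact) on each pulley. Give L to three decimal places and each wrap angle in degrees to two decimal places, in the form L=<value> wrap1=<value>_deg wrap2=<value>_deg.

L=205.699 wrap1=154.54_deg wrap2=205.46_deg

open belt: β = asin((r2−r1)/C) = asin(13/59) = 12.7289°
wrap1 = π − 2β = 154.5421°
wrap2 = π + 2β = 205.4579°
tangent length = C·cosβ = 57.5500
L = r1·wrap1 + r2·wrap2 + 2·C·cosβ = 7·2.6973 + 20·3.5859 + 2·57.5500 = 205.6992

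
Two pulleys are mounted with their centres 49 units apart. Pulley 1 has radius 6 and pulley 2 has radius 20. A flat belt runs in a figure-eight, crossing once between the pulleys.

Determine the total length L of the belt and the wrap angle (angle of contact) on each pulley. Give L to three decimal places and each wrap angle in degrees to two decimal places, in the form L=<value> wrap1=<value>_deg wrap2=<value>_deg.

L=193.832 wrap1=244.09_deg wrap2=244.09_deg

crossed belt: β = asin((r1+r2)/C) = asin(26/49) = 32.0468°
wrap1 = wrap2 = π + 2β = 244.0937°
tangent length = C·cosβ = 41.5331
L = (r1+r2)·wrap + 2·C·cosβ = 26·4.2602 + 2·41.5331 = 193.8324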